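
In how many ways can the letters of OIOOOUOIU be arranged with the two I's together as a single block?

Treat the 2 copies of I as a single block. The multiset to arrange is then {II, O, O, O, O, O, U, U}, 8 items in all.
That gives (8)!/(5!·2!) = 168 arrangements.

168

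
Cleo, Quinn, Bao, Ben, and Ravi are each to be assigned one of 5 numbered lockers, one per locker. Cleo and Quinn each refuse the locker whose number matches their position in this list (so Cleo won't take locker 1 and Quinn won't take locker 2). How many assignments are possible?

78

Let Aᵢ (for i ∈ {1, 2}) be the placements that put person i in their forbidden locker. Any j of these fix j positions, leaving (5−j)! ways to fill the rest, and there are C(2,j) ways to pick which j.
By inclusion–exclusion, the number of valid placements is Σ_{j=0}^{2} (−1)^j C(2,j)·(5−j)!.
Computing: 120 − 48 + 6 = 78.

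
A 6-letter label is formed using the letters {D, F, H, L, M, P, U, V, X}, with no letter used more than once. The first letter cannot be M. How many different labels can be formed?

The first letter has 9−1 = 8 choices (anything except M).
The remaining 5 letters are filled from the other 8 symbols without repetition: 8 × 7 × 6 × 5 × 4 = 6720.
Total: 8 × 6720 = 53760.

53760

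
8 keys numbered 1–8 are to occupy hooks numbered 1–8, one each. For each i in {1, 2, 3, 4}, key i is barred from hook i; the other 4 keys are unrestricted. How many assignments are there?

Let Aᵢ (for 1 ≤ i ≤ 4) be the placements that put key i in its forbidden hook. Any j of these fix j positions, leaving (8−j)! ways to fill the rest, and there are C(4,j) ways to pick which j.
By inclusion–exclusion, the number of valid placements is Σ_{j=0}^{4} (−1)^j C(4,j)·(8−j)!.
Computing: 40320 − 20160 + 4320 − 480 + 24 = 24024.

24024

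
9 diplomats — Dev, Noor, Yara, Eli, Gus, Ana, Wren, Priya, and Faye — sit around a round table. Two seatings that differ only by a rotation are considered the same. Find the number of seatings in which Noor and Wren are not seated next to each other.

All circular seatings of 9 people number (8)! = 40320.
Seatings with Noor beside Wren: treat them as a block with 2 internal orders, giving 2 × (7)! = 10080.
Subtracting, 40320 − 10080 = 30240.

30240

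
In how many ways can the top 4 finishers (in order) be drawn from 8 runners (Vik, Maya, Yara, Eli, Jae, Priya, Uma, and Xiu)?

There are 8 choices for 1st place, 7 for 2nd, and so on down to 5 for position 4.
That gives 8 × 7 × 6 × 5 = 1680.

1680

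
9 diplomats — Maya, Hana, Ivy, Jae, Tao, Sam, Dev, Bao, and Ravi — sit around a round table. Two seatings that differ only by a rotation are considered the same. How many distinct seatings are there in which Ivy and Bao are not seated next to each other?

30240

All circular seatings of 9 people number (8)! = 40320.
Those with Ivy next to Bao: fuse the pair into one unit and seat 8 units around a circle — 2·(7)! = 10080.
Subtracting, 40320 − 10080 = 30240.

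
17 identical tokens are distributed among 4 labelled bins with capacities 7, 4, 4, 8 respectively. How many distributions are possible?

Ignoring the caps, the number of non-negative solutions to x_1+…+x_4 = 17 is C(20,3) = 1140.
Subtract solutions that violate a single cap (substitute x_i' = x_i − (cap_i+1)): x_1 ≥ 8 gives C(12,3) = 220; x_2 ≥ 5 gives C(15,3) = 455; x_3 ≥ 5 gives C(15,3) = 455; x_4 ≥ 9 gives C(11,3) = 165. Together 1295.
Add back pairs where two caps are both exceeded: 35 + 35 + 1 + 120 + 20 + 20 = 231.
By inclusion–exclusion the count is 1140 − 1295 + 231 = 76.

76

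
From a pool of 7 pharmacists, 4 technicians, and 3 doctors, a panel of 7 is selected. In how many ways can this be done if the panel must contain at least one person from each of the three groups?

Unrestricted: C(14,7) = 3432 ways to pick any 7 of the 14.
Subtract selections that omit an entire group: no pharmacists → C(7,7) = 1; no technicians → C(10,7) = 120; no doctors → C(11,7) = 330.
Add back selections omitting two groups (i.e. drawn from a single group): C(7,7) + C(4,7) + C(3,7) = 1.
By inclusion–exclusion: 3432 − 451 + 1 = 2982.

2982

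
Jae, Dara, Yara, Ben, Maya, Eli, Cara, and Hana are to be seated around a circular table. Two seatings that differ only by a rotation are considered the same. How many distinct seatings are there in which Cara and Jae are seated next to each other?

Glue Cara and Jae into a block (2 internal orders). Seating 7 units around a circle gives (6)! arrangements.
So 2 × (6)! = 2 × 720 = 1440.

1440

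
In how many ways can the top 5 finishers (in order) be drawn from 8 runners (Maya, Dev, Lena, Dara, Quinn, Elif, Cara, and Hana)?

6720

This is an ordered selection of 5 from 8: P(8,5).
That gives 8 × 7 × 6 × 5 × 4 = 6720.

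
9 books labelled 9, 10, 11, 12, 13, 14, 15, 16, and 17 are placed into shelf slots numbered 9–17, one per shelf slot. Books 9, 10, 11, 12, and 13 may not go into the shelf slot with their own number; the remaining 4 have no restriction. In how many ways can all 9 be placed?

Let Aᵢ (for 9 ≤ i ≤ 13) be the placements that put book i in its forbidden shelf slot. Any j of these fix j positions, leaving (9−j)! ways to fill the rest, and there are C(5,j) ways to pick which j.
By inclusion–exclusion, the number of valid placements is Σ_{j=0}^{5} (−1)^j C(5,j)·(9−j)!.
Computing: 362880 − 201600 + 50400 − 7200 + 600 − 24 = 205056.

205056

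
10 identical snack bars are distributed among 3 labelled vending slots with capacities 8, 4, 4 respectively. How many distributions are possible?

Ignoring the caps, the number of non-negative solutions to x_1+…+x_3 = 10 is C(12,2) = 66.
Subtract solutions that violate a single cap (substitute x_i' = x_i − (cap_i+1)): x_1 ≥ 9 gives C(3,2) = 3; x_2 ≥ 5 gives C(7,2) = 21; x_3 ≥ 5 gives C(7,2) = 21. Together 45.
Add back pairs where two caps are both exceeded: 0 + 0 + 1 = 1.
By inclusion–exclusion the count is 66 − 45 + 1 = 22.

22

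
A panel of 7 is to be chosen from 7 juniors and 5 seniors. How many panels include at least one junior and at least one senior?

Unrestricted: C(12,7) = 792 ways to pick any 7 of the 12.
Selections missing a whole group: no juniors → C(5,7) = 0; no seniors → C(7,7) = 1.
Both groups omitted at once is impossible, so 792 − 1 = 791.

791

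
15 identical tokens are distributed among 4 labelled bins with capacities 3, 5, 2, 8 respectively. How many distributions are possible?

Ignoring the caps, the number of non-negative solutions to x_1+…+x_4 = 15 is C(18,3) = 816.
Subtract solutions that violate a single cap (substitute x_i' = x_i − (cap_i+1)): x_1 ≥ 4 gives C(14,3) = 364; x_2 ≥ 6 gives C(12,3) = 220; x_3 ≥ 3 gives C(15,3) = 455; x_4 ≥ 9 gives C(9,3) = 84. Together 1123.
Add back pairs where two caps are both exceeded: 56 + 165 + 10 + 84 + 1 + 20 = 336.
Subtract triples: 10 + 0 + 0 + 0 = 10.
By inclusion–exclusion the count is 816 − 1123 + 336 − 10 = 19.

19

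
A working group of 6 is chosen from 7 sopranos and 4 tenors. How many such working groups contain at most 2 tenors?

301

Split by how many tenors are chosen (0 through 2).
Sum: C(4,0)·C(7,6) + C(4,1)·C(7,5) + C(4,2)·C(7,4) = 7 + 84 + 210 = 301.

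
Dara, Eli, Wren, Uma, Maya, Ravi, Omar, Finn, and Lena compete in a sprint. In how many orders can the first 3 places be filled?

504

This is an ordered selection of 3 from 9: P(9,3).
That gives 9 × 8 × 7 = 504.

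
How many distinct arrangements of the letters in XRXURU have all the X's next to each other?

30

Treat the 2 copies of X as a single block. The multiset to arrange is then {XX, R, R, U, U}, 5 items in all.
That gives (5)!/(2!·2!) = 30 arrangements.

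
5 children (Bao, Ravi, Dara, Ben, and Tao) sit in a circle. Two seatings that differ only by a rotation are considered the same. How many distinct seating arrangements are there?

24

Fix one person's seat to break rotational symmetry; the remaining 4 people can be arranged in (4)! = 24 ways.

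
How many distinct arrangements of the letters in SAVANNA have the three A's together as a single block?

60

Treat the 3 copies of A as a single block. The multiset to arrange is then {AAA, N, N, S, V}, 5 items in all.
That gives (5)!/(2!) = 60 arrangements.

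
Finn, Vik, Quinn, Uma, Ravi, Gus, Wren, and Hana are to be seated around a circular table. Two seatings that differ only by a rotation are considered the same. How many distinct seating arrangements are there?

5040

Fix one person's seat to break rotational symmetry; the remaining 7 people can be arranged in (7)! = 5040 ways.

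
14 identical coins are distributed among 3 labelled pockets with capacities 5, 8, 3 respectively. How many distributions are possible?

6

By stars and bars, unrestricted non-negative solutions to x_1+…+x_3 = 14 number C(14+2,2) = 120.
Subtract solutions that violate a single cap (substitute x_i' = x_i − (cap_i+1)): x_1 ≥ 6 gives C(10,2) = 45; x_2 ≥ 9 gives C(7,2) = 21; x_3 ≥ 4 gives C(12,2) = 66. Together 132.
Add back pairs where two caps are both exceeded: 0 + 15 + 3 = 18.
By inclusion–exclusion the count is 120 − 132 + 18 = 6.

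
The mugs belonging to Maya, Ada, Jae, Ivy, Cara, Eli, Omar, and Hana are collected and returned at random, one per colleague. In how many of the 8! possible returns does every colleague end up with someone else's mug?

Let Aᵢ be the assignments in which colleague i gets their own mug. We want the size of the complement of A₁∪…∪A_8.
By inclusion–exclusion this is Σ_{j=0}^{8} (−1)^j C(8,j)·(8−j)!.
Computing: 40320 − 40320 + 20160 − 6720 + 1680 − 336 + 56 − 8 + 1 = 14833.

14833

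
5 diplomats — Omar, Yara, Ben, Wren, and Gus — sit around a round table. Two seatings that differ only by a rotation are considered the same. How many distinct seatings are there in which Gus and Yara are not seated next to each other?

12

Without the restriction there are (4)! = 24 seatings.
Those with Gus next to Yara: fuse the pair into one unit and seat 4 units around a circle — 2·(3)! = 12.
Subtracting, 24 − 12 = 12.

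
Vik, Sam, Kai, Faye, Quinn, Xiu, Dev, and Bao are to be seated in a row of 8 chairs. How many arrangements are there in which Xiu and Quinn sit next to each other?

Glue Xiu and Quinn into one block (2 internal orders), leaving 7 units to arrange in a row.
So the count is 2·(7)! = 10080.

10080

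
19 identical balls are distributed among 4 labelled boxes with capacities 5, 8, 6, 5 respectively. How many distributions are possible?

By stars and bars, unrestricted non-negative solutions to x_1+…+x_4 = 19 number C(19+3,3) = 1540.
Subtract solutions that violate a single cap (substitute x_i' = x_i − (cap_i+1)): x_1 ≥ 6 gives C(16,3) = 560; x_2 ≥ 9 gives C(13,3) = 286; x_3 ≥ 7 gives C(15,3) = 455; x_4 ≥ 6 gives C(16,3) = 560. Together 1861.
Add back pairs where two caps are both exceeded: 35 + 84 + 120 + 20 + 35 + 84 = 378.
Subtract triples: 0 + 0 + 1 + 0 = 1.
By inclusion–exclusion the count is 1540 − 1861 + 378 − 1 = 56.

56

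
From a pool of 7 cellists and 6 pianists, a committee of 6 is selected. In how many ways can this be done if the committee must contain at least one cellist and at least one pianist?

1708

With no constraint there are C(13,6) = 1716 possible selections.
Selections missing a whole group: no cellists → C(6,6) = 1; no pianists → C(7,6) = 7.
Both groups omitted at once is impossible, so 1716 − 8 = 1708.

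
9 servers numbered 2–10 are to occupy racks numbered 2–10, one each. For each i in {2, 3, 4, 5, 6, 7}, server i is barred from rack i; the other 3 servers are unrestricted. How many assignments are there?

Let Aᵢ (for 2 ≤ i ≤ 7) be the placements that put server i in its forbidden rack. Any j of these fix j positions, leaving (9−j)! ways to fill the rest, and there are C(6,j) ways to pick which j.
By inclusion–exclusion, the number of valid placements is Σ_{j=0}^{6} (−1)^j C(6,j)·(9−j)!.
Computing: 362880 − 241920 + 75600 − 14400 + 1800 − 144 + 6 = 183822.

183822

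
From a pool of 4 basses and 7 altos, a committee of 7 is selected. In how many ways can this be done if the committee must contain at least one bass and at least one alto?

With no constraint there are C(11,7) = 330 possible selections.
Subtract selections that omit an entire group: no basses → C(7,7) = 1; no altos → C(4,7) = 0.
Both groups omitted at once is impossible, so 330 − 1 = 329.

329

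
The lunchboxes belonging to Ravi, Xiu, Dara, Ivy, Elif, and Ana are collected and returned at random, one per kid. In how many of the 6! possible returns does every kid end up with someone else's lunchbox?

265

Let Aᵢ be the assignments in which kid i gets their own lunchbox. We want the size of the complement of A₁∪…∪A_6.
By inclusion–exclusion this is Σ_{j=0}^{6} (−1)^j C(6,j)·(6−j)!.
Computing: 720 − 720 + 360 − 120 + 30 − 6 + 1 = 265.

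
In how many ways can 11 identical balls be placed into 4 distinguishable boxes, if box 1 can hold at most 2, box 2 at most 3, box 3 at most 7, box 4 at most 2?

18

Without the upper bounds there are C(14,3) = 364 ways to split 11 among 4 boxes.
Subtract solutions that violate a single cap (substitute x_i' = x_i − (cap_i+1)): x_1 ≥ 3 gives C(11,3) = 165; x_2 ≥ 4 gives C(10,3) = 120; x_3 ≥ 8 gives C(6,3) = 20; x_4 ≥ 3 gives C(11,3) = 165. Together 470.
Add back pairs where two caps are both exceeded: 35 + 1 + 56 + 0 + 35 + 1 = 128.
Subtract triples: 0 + 4 + 0 + 0 = 4.
By inclusion–exclusion the count is 364 − 470 + 128 − 4 = 18.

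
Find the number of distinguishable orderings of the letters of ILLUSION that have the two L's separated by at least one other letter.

7560

Total arrangements of ILLUSION: 8!/(2!·2!) = 10080.
If the two L's are adjacent, glue them into one block, leaving 7 items to arrange: (7)!/(2!) = 2520 ways.
Hence 10080 − 2520 = 7560.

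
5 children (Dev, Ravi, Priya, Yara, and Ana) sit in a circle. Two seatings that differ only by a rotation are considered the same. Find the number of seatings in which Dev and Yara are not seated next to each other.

Without the restriction there are (4)! = 24 seatings.
Those with Dev next to Yara: fuse the pair into one unit and seat 4 units around a circle — 2·(3)! = 12.
Subtracting, 24 − 12 = 12.

12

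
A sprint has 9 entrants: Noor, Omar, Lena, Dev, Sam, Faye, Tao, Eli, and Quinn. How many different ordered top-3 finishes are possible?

There are 9 choices for 1st place, 8 for 2nd, and 7 for 3rd.
That gives 9 × 8 × 7 = 504.

504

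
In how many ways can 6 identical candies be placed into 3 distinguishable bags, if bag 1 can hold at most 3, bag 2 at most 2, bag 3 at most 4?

9

By stars and bars, unrestricted non-negative solutions to x_1+…+x_3 = 6 number C(6+2,2) = 28.
Subtract solutions that violate a single cap (substitute x_i' = x_i − (cap_i+1)): x_1 ≥ 4 gives C(4,2) = 6; x_2 ≥ 3 gives C(5,2) = 10; x_3 ≥ 5 gives C(3,2) = 3. Together 19.
No two caps can be exceeded simultaneously, so the pair terms are all 0.
By inclusion–exclusion the count is 28 − 19 + 0 = 9.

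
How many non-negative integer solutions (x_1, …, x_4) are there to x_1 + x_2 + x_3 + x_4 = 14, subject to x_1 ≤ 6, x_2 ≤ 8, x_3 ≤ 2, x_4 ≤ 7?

Ignoring the caps, the number of non-negative solutions to x_1+…+x_4 = 14 is C(17,3) = 680.
Subtract solutions that violate a single cap (substitute x_i' = x_i − (cap_i+1)): x_1 ≥ 7 gives C(10,3) = 120; x_2 ≥ 9 gives C(8,3) = 56; x_3 ≥ 3 gives C(14,3) = 364; x_4 ≥ 8 gives C(9,3) = 84. Together 624.
Add back pairs where two caps are both exceeded: 0 + 35 + 0 + 10 + 0 + 20 = 65.
By inclusion–exclusion the count is 680 − 624 + 65 = 121.

121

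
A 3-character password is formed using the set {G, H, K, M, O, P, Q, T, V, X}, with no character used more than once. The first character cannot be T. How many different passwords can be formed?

The first character has 10−1 = 9 choices (anything except T).
The remaining 2 characters are filled from the other 9 symbols without repetition: 9 × 8 = 72.
Total: 9 × 72 = 648.

648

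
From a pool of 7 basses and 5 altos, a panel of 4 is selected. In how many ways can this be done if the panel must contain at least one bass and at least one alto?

Total 4-person selections from all 12: C(12,4) = 495.
Selections missing a whole group: no basses → C(5,4) = 5; no altos → C(7,4) = 35.
Both groups omitted at once is impossible, so 495 − 40 = 455.

455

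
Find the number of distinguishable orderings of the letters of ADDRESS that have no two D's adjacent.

Total arrangements of ADDRESS: 7!/(2!·2!) = 1260.
If the two D's are adjacent, glue them into one block, leaving 6 items to arrange: (6)!/(2!) = 360 ways.
Hence 1260 − 360 = 900.

900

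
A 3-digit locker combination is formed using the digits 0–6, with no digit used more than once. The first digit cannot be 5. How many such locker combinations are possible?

The first digit has 7−1 = 6 choices (anything except 5).
The remaining 2 digits are filled from the other 6 symbols without repetition: 6 × 5 = 30.
Total: 6 × 30 = 180.

180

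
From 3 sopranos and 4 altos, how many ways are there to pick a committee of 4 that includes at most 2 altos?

Split by how many altos are chosen (0 through 2).
Sum: C(4,0)·C(3,4) + C(4,1)·C(3,3) + C(4,2)·C(3,2) = 0 + 4 + 18 = 22.

22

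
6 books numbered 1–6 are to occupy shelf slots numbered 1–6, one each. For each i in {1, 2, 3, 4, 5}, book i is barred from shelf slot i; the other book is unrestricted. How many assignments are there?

Let Aᵢ (for 1 ≤ i ≤ 5) be the placements that put book i in its forbidden shelf slot. Any j of these fix j positions, leaving (6−j)! ways to fill the rest, and there are C(5,j) ways to pick which j.
By inclusion–exclusion, the number of valid placements is Σ_{j=0}^{5} (−1)^j C(5,j)·(6−j)!.
Computing: 720 − 600 + 240 − 60 + 10 − 1 = 309.

309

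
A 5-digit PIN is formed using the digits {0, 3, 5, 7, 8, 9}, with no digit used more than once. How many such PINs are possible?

720

With no repetition, fill the 5 digits in order: 6 choices, then 5, down to 2.
6 × 5 × 4 × 3 × 2 = 720.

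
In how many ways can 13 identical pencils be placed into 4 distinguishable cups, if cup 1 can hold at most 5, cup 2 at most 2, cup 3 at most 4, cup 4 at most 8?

59

By stars and bars, unrestricted non-negative solutions to x_1+…+x_4 = 13 number C(13+3,3) = 560.
Subtract solutions that violate a single cap (substitute x_i' = x_i − (cap_i+1)): x_1 ≥ 6 gives C(10,3) = 120; x_2 ≥ 3 gives C(13,3) = 286; x_3 ≥ 5 gives C(11,3) = 165; x_4 ≥ 9 gives C(7,3) = 35. Together 606.
Add back pairs where two caps are both exceeded: 35 + 10 + 0 + 56 + 4 + 0 = 105.
By inclusion–exclusion the count is 560 − 606 + 105 = 59.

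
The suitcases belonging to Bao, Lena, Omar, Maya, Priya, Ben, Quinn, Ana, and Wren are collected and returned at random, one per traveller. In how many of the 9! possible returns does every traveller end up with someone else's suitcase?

133496

Count assignments avoiding every fixed point. For any j of the 9 travellers fixed to their own suitcase, the other 9−j can be arranged in (9−j)! ways.
By inclusion–exclusion this is Σ_{j=0}^{9} (−1)^j C(9,j)·(9−j)!.
Computing: 362880 − 362880 + 181440 − 60480 + 15120 − 3024 + 504 − 72 + 9 − 1 = 133496.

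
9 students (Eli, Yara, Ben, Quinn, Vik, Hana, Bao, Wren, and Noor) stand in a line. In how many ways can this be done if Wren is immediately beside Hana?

80640

Place the 7 others and the Wren-Hana pair as 8 objects in a line; the pair has 2 internal arrangements.
That gives 2 × 8! = 2 × 40320 = 80640.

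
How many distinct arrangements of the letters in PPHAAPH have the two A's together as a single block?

60

Treat the 2 copies of A as a single block. The multiset to arrange is then {AA, H, H, P, P, P}, 6 items in all.
That gives (6)!/(3!·2!) = 60 arrangements.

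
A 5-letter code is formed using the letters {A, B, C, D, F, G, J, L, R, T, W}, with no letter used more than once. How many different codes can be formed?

55440

This is a permutation of 5 out of 11: P(11,5) = 11!/6!.
11 × 10 × 9 × 8 × 7 = 55440.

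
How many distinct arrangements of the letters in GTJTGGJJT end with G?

560

Fix G in the last position and arrange the remaining 8 letters.
Those 8 letters have G appearing twice, J appearing 3 times, and T appearing 3 times, giving (8)!/(3!·3!·2!) = 560.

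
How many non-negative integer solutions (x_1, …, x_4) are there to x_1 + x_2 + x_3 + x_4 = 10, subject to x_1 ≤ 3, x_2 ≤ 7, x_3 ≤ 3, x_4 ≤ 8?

114

Ignoring the caps, the number of non-negative solutions to x_1+…+x_4 = 10 is C(13,3) = 286.
Subtract solutions that violate a single cap (substitute x_i' = x_i − (cap_i+1)): x_1 ≥ 4 gives C(9,3) = 84; x_2 ≥ 8 gives C(5,3) = 10; x_3 ≥ 4 gives C(9,3) = 84; x_4 ≥ 9 gives C(4,3) = 4. Together 182.
Add back pairs where two caps are both exceeded: 0 + 10 + 0 + 0 + 0 + 0 = 10.
By inclusion–exclusion the count is 286 − 182 + 10 = 114.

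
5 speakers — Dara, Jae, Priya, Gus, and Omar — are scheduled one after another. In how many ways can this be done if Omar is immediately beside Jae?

Glue Omar and Jae into one block (2 internal orders), leaving 4 units to arrange in a row.
So the count is 2·(4)! = 48.

48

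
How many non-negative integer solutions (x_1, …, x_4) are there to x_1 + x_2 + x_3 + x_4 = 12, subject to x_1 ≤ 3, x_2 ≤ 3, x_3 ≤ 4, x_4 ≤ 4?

10

Without the upper bounds there are C(15,3) = 455 ways to split 12 among 4 variables.
Subtract solutions that violate a single cap (substitute x_i' = x_i − (cap_i+1)): x_1 ≥ 4 gives C(11,3) = 165; x_2 ≥ 4 gives C(11,3) = 165; x_3 ≥ 5 gives C(10,3) = 120; x_4 ≥ 5 gives C(10,3) = 120. Together 570.
Add back pairs where two caps are both exceeded: 35 + 20 + 20 + 20 + 20 + 10 = 125.
By inclusion–exclusion the count is 455 − 570 + 125 = 10.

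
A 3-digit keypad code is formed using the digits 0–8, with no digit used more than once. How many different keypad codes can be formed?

504

This is a permutation of 3 out of 9: P(9,3) = 9!/6!.
That product is 9 × 8 × 7 = 504.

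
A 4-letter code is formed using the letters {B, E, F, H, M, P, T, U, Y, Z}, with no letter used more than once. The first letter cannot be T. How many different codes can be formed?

The first letter has 10−1 = 9 choices (anything except T).
The remaining 3 letters are filled from the other 9 symbols without repetition: 9 × 8 × 7 = 504.
Total: 9 × 504 = 4536.

4536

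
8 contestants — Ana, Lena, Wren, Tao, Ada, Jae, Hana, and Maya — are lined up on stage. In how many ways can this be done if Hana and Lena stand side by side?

10080

Place the 6 others and the Hana-Lena pair as 7 objects in a line; the pair has 2 internal arrangements.
So the count is 2·(7)! = 10080.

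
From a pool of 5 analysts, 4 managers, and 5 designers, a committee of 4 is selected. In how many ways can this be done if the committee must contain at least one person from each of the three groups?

550

Total 4-person selections from all 14: C(14,4) = 1001.
Subtract selections that omit an entire group: no analysts → C(9,4) = 126; no managers → C(10,4) = 210; no designers → C(9,4) = 126.
Add back selections omitting two groups (i.e. drawn from a single group): C(5,4) + C(4,4) + C(5,4) = 11.
By inclusion–exclusion: 1001 − 462 + 11 = 550.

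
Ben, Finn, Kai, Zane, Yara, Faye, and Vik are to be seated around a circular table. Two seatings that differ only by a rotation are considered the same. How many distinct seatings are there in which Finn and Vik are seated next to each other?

240

Glue Finn and Vik into a block (2 internal orders). Seating 6 units around a circle gives (5)! arrangements.
So 2 × (5)! = 2 × 120 = 240.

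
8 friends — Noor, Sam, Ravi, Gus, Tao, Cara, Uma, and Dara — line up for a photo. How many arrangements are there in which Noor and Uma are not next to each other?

Of the 8! = 40320 arrangements, those with Noor and Uma adjacent number 2 × 7! = 10080 (treat the pair as a block with 2 internal orders).
So 40320 − 10080 = 30240 arrangements keep them apart.

30240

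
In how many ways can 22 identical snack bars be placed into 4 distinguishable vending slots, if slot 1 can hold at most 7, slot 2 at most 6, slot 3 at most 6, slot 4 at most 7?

35

By stars and bars, unrestricted non-negative solutions to x_1+…+x_4 = 22 number C(22+3,3) = 2300.
Subtract solutions that violate a single cap (substitute x_i' = x_i − (cap_i+1)): x_1 ≥ 8 gives C(17,3) = 680; x_2 ≥ 7 gives C(18,3) = 816; x_3 ≥ 7 gives C(18,3) = 816; x_4 ≥ 8 gives C(17,3) = 680. Together 2992.
Add back pairs where two caps are both exceeded: 120 + 120 + 84 + 165 + 120 + 120 = 729.
Subtract triples: 1 + 0 + 0 + 1 = 2.
By inclusion–exclusion the count is 2300 − 2992 + 729 − 2 = 35.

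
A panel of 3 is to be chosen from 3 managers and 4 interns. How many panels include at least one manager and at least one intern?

Total 3-person selections from all 7: C(7,3) = 35.
Subtract selections that omit an entire group: no managers → C(4,3) = 4; no interns → C(3,3) = 1.
Both groups omitted at once is impossible, so 35 − 5 = 30.

30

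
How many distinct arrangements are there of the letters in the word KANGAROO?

10080

The 8 letters of KANGAROO have repeats: A appearing twice and O appearing twice.
Dividing 8! = 40320 by 2!·2! = 4 for the repeated letters gives 10080.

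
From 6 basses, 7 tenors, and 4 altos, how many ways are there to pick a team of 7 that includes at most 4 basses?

Split by how many basses are chosen (0 through 4).
Sum: C(6,0)·C(11,7) + C(6,1)·C(11,6) + C(6,2)·C(11,5) + C(6,3)·C(11,4) + C(6,4)·C(11,3) = 330 + 2772 + 6930 + 6600 + 2475 = 19107.

19107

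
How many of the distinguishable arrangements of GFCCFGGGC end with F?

Fix F in the last position and arrange the remaining 8 letters.
Those 8 letters have C appearing 3 times and G appearing 4 times, giving (8)!/(4!·3!) = 280.

280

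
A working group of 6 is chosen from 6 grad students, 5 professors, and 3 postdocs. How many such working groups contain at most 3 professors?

Split by how many professors are chosen (0 through 3).
Sum: C(5,0)·C(9,6) + C(5,1)·C(9,5) + C(5,2)·C(9,4) + C(5,3)·C(9,3) = 84 + 630 + 1260 + 840 = 2814.

2814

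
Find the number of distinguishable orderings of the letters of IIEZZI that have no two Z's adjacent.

There are 6!/(3!·2!) = 60 arrangements of IIEZZI in total.
If the two Z's are adjacent, glue them into one block, leaving 5 items to arrange: (5)!/(3!) = 20 ways.
Hence 60 − 20 = 40.

40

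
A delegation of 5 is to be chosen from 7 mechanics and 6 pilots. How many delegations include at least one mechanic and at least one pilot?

1260

Unrestricted: C(13,5) = 1287 ways to pick any 5 of the 13.
Selections missing a whole group: no mechanics → C(6,5) = 6; no pilots → C(7,5) = 21.
Both groups omitted at once is impossible, so 1287 − 27 = 1260.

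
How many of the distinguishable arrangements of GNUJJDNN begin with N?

With the first slot taken by N, it remains to arrange the other 7 letters (GUJJDNN).
Those 7 letters have J appearing twice and N appearing twice, giving (7)!/(2!·2!) = 1260.

1260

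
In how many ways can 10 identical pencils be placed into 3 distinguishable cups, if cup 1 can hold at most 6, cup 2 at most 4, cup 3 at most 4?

By stars and bars, unrestricted non-negative solutions to x_1+…+x_3 = 10 number C(10+2,2) = 66.
Subtract solutions that violate a single cap (substitute x_i' = x_i − (cap_i+1)): x_1 ≥ 7 gives C(5,2) = 10; x_2 ≥ 5 gives C(7,2) = 21; x_3 ≥ 5 gives C(7,2) = 21. Together 52.
Add back pairs where two caps are both exceeded: 0 + 0 + 1 = 1.
By inclusion–exclusion the count is 66 − 52 + 1 = 15.

15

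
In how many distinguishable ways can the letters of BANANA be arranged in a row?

60

Letter multiplicities in BANANA: A×3, B×1, N×2.
The number of distinct arrangements is 6!/(3!·2!) = 720/12 = 60.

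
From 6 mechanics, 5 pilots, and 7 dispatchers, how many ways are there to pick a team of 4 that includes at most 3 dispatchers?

3025

Split by how many dispatchers are chosen (0 through 3).
Sum: C(7,0)·C(11,4) + C(7,1)·C(11,3) + C(7,2)·C(11,2) + C(7,3)·C(11,1) = 330 + 1155 + 1155 + 385 = 3025.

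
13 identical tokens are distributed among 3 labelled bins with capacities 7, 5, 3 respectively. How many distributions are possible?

Without the upper bounds there are C(15,2) = 105 ways to split 13 among 3 bins.
Subtract solutions that violate a single cap (substitute x_i' = x_i − (cap_i+1)): x_1 ≥ 8 gives C(7,2) = 21; x_2 ≥ 6 gives C(9,2) = 36; x_3 ≥ 4 gives C(11,2) = 55. Together 112.
Add back pairs where two caps are both exceeded: 0 + 3 + 10 = 13.
By inclusion–exclusion the count is 105 − 112 + 13 = 6.

6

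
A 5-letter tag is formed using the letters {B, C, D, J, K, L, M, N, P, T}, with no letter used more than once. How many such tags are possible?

Choose and order 5 of the 10 symbols: the first letter has 10 options, the next 9, and so on down to 6.
That product is 10 × 9 × 8 × 7 × 6 = 30240.

30240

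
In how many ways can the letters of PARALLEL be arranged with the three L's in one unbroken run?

Treat the 3 copies of L as a single block. The multiset to arrange is then {LLL, A, A, E, P, R}, 6 items in all.
That gives (6)!/(2!) = 360 arrangements.

360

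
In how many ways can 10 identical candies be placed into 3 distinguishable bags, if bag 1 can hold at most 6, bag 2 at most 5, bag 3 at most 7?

By stars and bars, unrestricted non-negative solutions to x_1+…+x_3 = 10 number C(10+2,2) = 66.
Subtract solutions that violate a single cap (substitute x_i' = x_i − (cap_i+1)): x_1 ≥ 7 gives C(5,2) = 10; x_2 ≥ 6 gives C(6,2) = 15; x_3 ≥ 8 gives C(4,2) = 6. Together 31.
No two caps can be exceeded simultaneously, so the pair terms are all 0.
By inclusion–exclusion the count is 66 − 31 + 0 = 35.

35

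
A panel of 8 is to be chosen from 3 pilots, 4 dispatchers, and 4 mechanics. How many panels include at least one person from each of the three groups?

164

With no constraint there are C(11,8) = 165 possible selections.
Selections missing a whole group: no pilots → C(8,8) = 1; no dispatchers → C(7,8) = 0; no mechanics → C(7,8) = 0.
Add back selections omitting two groups (i.e. drawn from a single group): C(3,8) + C(4,8) + C(4,8) = 0.
By inclusion–exclusion: 165 − 1 + 0 = 164.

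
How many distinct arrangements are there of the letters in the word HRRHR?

Letter multiplicities in HRRHR: H×2, R×3.
The number of distinct arrangements is 5!/(3!·2!) = 120/12 = 10.

10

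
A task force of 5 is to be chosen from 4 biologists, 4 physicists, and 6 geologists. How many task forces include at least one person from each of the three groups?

Total 5-person selections from all 14: C(14,5) = 2002.
Selections missing a whole group: no biologists → C(10,5) = 252; no physicists → C(10,5) = 252; no geologists → C(8,5) = 56.
Add back selections omitting two groups (i.e. drawn from a single group): C(4,5) + C(4,5) + C(6,5) = 6.
By inclusion–exclusion: 2002 − 560 + 6 = 1448.

1448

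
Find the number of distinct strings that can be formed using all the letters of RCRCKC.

60

Letter multiplicities in RCRCKC: C×3, K×1, R×2.
So there are 6! / (3!·2!) = 60 distinguishable arrangements.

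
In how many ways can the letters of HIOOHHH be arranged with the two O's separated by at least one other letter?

75

Total arrangements of HIOOHHH: 7!/(4!·2!) = 105.
Arrangements with the O's together: treat OO as one letter, giving (6)!/(4!) = 30.
Subtracting, 105 − 30 = 75 arrangements keep the O's apart.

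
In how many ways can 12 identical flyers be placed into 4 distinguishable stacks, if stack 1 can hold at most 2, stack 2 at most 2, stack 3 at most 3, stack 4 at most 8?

Ignoring the caps, the number of non-negative solutions to x_1+…+x_4 = 12 is C(15,3) = 455.
Subtract solutions that violate a single cap (substitute x_i' = x_i − (cap_i+1)): x_1 ≥ 3 gives C(12,3) = 220; x_2 ≥ 3 gives C(12,3) = 220; x_3 ≥ 4 gives C(11,3) = 165; x_4 ≥ 9 gives C(6,3) = 20. Together 625.
Add back pairs where two caps are both exceeded: 84 + 56 + 1 + 56 + 1 + 0 = 198.
Subtract triples: 10 + 0 + 0 + 0 = 10.
By inclusion–exclusion the count is 455 − 625 + 198 − 10 = 18.

18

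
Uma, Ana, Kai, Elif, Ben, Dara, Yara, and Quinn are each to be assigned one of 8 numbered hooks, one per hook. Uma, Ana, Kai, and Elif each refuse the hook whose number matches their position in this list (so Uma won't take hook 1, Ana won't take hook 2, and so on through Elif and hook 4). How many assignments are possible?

24024

Let Aᵢ (for 1 ≤ i ≤ 4) be the placements that put person i in their forbidden hook. Any j of these fix j positions, leaving (8−j)! ways to fill the rest, and there are C(4,j) ways to pick which j.
By inclusion–exclusion, the number of valid placements is Σ_{j=0}^{4} (−1)^j C(4,j)·(8−j)!.
Computing: 40320 − 20160 + 4320 − 480 + 24 = 24024.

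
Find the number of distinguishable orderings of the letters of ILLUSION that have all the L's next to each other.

2520

Treat the 2 copies of L as a single block. The multiset to arrange is then {LL, I, I, N, O, S, U}, 7 items in all.
That gives (7)!/(2!) = 2520 arrangements.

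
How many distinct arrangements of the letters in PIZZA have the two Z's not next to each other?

There are 5!/(2!) = 60 arrangements of PIZZA in total.
If the two Z's are adjacent, glue them into one block, leaving 4 items to arrange: (4)! = 24 ways.
Subtracting, 60 − 24 = 36 arrangements keep the Z's apart.

36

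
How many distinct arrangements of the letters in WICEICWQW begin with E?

With the first slot taken by E, it remains to arrange the other 8 letters (WICICWQW).
Those 8 letters have C appearing twice, I appearing twice, and W appearing 3 times, giving (8)!/(3!·2!·2!) = 1680.

1680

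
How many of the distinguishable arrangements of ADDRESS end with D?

With the last slot taken by D, it remains to arrange the other 6 letters (ADRESS).
Those 6 letters have S appearing twice, giving (6)!/(2!) = 360.

360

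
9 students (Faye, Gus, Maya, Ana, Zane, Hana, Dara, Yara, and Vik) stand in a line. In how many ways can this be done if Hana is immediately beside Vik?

80640

Glue Hana and Vik into one block (2 internal orders), leaving 8 units to arrange in a row.
So the count is 2·(8)! = 80640.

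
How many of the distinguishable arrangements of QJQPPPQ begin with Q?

With the first slot taken by Q, it remains to arrange the other 6 letters (JQPPPQ).
Those 6 letters have P appearing 3 times and Q appearing twice, giving (6)!/(3!·2!) = 60.

60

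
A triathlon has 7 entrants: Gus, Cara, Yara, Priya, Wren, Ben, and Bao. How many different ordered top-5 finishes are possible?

2520

This is an ordered selection of 5 from 7: P(7,5).
That gives 7 × 6 × 5 × 4 × 3 = 2520.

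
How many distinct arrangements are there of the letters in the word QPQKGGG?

420

QPQKGGG has 7 letters with G appearing 3 times and Q appearing twice.
So there are 7! / (3!·2!) = 420 distinguishable arrangements.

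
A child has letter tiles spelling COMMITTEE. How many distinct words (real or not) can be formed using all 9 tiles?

Letter multiplicities in COMMITTEE: C×1, E×2, I×1, M×2, O×1, T×2.
So there are 9! / (2!·2!·2!) = 45360 distinguishable arrangements.

45360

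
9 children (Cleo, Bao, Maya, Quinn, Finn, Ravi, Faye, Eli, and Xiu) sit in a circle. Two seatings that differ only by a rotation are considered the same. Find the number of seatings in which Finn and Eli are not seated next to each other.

30240

Without the restriction there are (8)! = 40320 seatings.
Those with Finn next to Eli: fuse the pair into one unit and seat 8 units around a circle — 2·(7)! = 10080.
Subtracting, 40320 − 10080 = 30240.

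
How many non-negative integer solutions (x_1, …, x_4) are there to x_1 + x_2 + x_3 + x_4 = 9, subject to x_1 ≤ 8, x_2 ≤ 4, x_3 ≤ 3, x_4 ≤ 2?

Ignoring the caps, the number of non-negative solutions to x_1+…+x_4 = 9 is C(12,3) = 220.
Subtract solutions that violate a single cap (substitute x_i' = x_i − (cap_i+1)): x_1 ≥ 9 gives C(3,3) = 1; x_2 ≥ 5 gives C(7,3) = 35; x_3 ≥ 4 gives C(8,3) = 56; x_4 ≥ 3 gives C(9,3) = 84. Together 176.
Add back pairs where two caps are both exceeded: 0 + 0 + 0 + 1 + 4 + 10 = 15.
By inclusion–exclusion the count is 220 − 176 + 15 = 59.

59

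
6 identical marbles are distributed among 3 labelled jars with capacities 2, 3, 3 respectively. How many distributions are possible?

6

By stars and bars, unrestricted non-negative solutions to x_1+…+x_3 = 6 number C(6+2,2) = 28.
Subtract solutions that violate a single cap (substitute x_i' = x_i − (cap_i+1)): x_1 ≥ 3 gives C(5,2) = 10; x_2 ≥ 4 gives C(4,2) = 6; x_3 ≥ 4 gives C(4,2) = 6. Together 22.
No two caps can be exceeded simultaneously, so the pair terms are all 0.
By inclusion–exclusion the count is 28 − 22 + 0 = 6.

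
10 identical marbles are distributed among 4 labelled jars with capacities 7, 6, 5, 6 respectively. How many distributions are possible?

201

Without the upper bounds there are C(13,3) = 286 ways to split 10 among 4 jars.
Subtract solutions that violate a single cap (substitute x_i' = x_i − (cap_i+1)): x_1 ≥ 8 gives C(5,3) = 10; x_2 ≥ 7 gives C(6,3) = 20; x_3 ≥ 6 gives C(7,3) = 35; x_4 ≥ 7 gives C(6,3) = 20. Together 85.
No two caps can be exceeded simultaneously, so the pair terms are all 0.
By inclusion–exclusion the count is 286 − 85 + 0 = 201.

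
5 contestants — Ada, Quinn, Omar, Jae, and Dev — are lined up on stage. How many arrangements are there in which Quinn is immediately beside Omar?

Treat {Quinn, Omar} as a single unit. There are 4 units to order, and the pair itself can be ordered 2 ways.
So the count is 2·(4)! = 48.

48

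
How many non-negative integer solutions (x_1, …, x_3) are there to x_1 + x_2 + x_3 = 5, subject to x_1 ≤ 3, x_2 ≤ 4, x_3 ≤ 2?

Ignoring the caps, the number of non-negative solutions to x_1+…+x_3 = 5 is C(7,2) = 21.
Subtract solutions that violate a single cap (substitute x_i' = x_i − (cap_i+1)): x_1 ≥ 4 gives C(3,2) = 3; x_2 ≥ 5 gives C(2,2) = 1; x_3 ≥ 3 gives C(4,2) = 6. Together 10.
No two caps can be exceeded simultaneously, so the pair terms are all 0.
By inclusion–exclusion the count is 21 − 10 + 0 = 11.

11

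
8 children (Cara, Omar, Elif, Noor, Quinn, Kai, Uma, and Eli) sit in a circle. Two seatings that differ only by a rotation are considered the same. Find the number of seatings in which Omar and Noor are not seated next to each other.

All circular seatings of 8 people number (7)! = 5040.
Seatings with Omar beside Noor: treat them as a block with 2 internal orders, giving 2 × (6)! = 1440.
Subtracting, 5040 − 1440 = 3600.

3600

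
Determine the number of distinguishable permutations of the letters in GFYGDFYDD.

Letter multiplicities in GFYGDFYDD: D×3, F×2, G×2, Y×2.
So there are 9! / (3!·2!·2!·2!) = 7560 distinguishable arrangements.

7560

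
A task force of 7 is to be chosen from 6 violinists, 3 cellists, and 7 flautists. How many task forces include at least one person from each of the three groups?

Unrestricted: C(16,7) = 11440 ways to pick any 7 of the 16.
Selections missing a whole group: no violinists → C(10,7) = 120; no cellists → C(13,7) = 1716; no flautists → C(9,7) = 36.
Add back selections omitting two groups (i.e. drawn from a single group): C(6,7) + C(3,7) + C(7,7) = 1.
By inclusion–exclusion: 11440 − 1872 + 1 = 9569.

9569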